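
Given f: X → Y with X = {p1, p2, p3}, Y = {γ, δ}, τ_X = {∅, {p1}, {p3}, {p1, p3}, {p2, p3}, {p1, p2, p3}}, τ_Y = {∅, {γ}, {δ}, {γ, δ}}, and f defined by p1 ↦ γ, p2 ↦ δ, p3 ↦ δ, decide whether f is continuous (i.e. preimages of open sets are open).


f IS continuous.

Compute f^{-1}(U) for each U ∈ τ_Y:
  U = ∅: f^{-1}(U) = ∅ ∈ τ_X ✓.
  U = {γ}: f^{-1}(U) = {p1} ∈ τ_X ✓.
  U = {δ}: f^{-1}(U) = {p2, p3} ∈ τ_X ✓.
  U = {γ, δ}: f^{-1}(U) = {p1, p2, p3} ∈ τ_X ✓.
Every preimage lies in τ_X, so f IS continuous.


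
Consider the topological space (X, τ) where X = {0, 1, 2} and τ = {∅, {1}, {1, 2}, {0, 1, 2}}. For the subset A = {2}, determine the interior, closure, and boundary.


int(A) = ∅, cl(A) = {0, 2}, ∂A = {0, 2}.

Closed sets in (X, τ) are complements of opens:
  closed(X, τ) = {∅, {0}, {0, 2}, {0, 1, 2}}.
int(A) = ⋃ {U ∈ τ : U ⊆ A}. Opens contained in A: ∅.
Taking the union of these: int(A) = ∅.
cl(A) = ⋂ {C closed : A ⊆ C}. Closed sets containing A: {0, 2}, {0, 1, 2}.
Intersecting these: cl(A) = {0, 2}.
∂A = cl(A) ∖ int(A) = {0, 2} ∖ ∅ = {0, 2}.


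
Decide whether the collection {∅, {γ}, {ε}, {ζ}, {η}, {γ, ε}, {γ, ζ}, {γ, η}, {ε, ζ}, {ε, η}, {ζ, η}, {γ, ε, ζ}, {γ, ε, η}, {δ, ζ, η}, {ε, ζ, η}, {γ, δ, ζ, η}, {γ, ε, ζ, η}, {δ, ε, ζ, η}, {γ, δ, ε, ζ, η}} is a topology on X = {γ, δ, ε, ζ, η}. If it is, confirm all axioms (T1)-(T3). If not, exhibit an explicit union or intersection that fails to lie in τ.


τ is NOT a topology on X.

Axiom (T1): ∅ ∈ τ? Yes; X ∈ τ? Yes.
Axiom (T2/T3): check pairwise unions and intersections of members of τ.
Counterexample for (T2): {γ} ∪ {ζ, η} = {γ, ζ, η} ∉ τ. Therefore τ is NOT a topology.


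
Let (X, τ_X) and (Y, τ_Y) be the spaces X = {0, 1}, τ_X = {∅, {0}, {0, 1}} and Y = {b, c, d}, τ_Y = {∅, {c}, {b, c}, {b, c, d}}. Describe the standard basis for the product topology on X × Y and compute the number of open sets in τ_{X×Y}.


Basis B = {∅ × ∅, {0} × {c}, {0} × {b, c}, {0, 1} × {c}, {0} × {b, c, d}, {0, 1} × {b, c}, {0, 1} × {b, c, d}}; |τ_{X×Y}| = 10.

Enumerate products U × V with U ∈ τ_X, V ∈ τ_Y (deduplicated):
  ∅ × ∅ = {} (∅)
  {0} × {c} = {(0,c)}
  {0} × {b, c} = {(0,b), (0,c)}
  {0, 1} × {c} = {(0,c), (1,c)}
  {0} × {b, c, d} = {(0,b), (0,c), (0,d)}
  {0, 1} × {b, c} = {(0,b), (0,c), (1,b), (1,c)}
  {0, 1} × {b, c, d} = {(0,b), (0,c), (0,d), (1,b), (1,c), (1,d)}
These 7 distinct sets form the basis B.
Close under arbitrary unions to get τ_{X×Y}; counting gives |τ_{X×Y}| = 10.


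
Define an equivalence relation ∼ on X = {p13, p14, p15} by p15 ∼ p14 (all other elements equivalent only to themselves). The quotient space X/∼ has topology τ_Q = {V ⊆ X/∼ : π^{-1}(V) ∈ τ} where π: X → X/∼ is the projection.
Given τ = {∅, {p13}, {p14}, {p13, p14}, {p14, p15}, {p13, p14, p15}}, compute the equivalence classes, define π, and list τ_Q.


X/∼ = {[p13], [p14=p15]}; |τ_Q| = 4.

Equivalence classes: [p13], [p14=p15].
Quotient map π: X → X/∼ sends p13 ↦ [p13], p14 ↦ [p14=p15], p15 ↦ [p14=p15].
For each subset V ⊆ X/∼, compute π^{-1}(V) ⊆ X and check whether π^{-1}(V) ∈ τ. V is open in τ_Q iff π^{-1}(V) ∈ τ.
  V = {}: π^{-1}(V) = ∅ ∈ τ ✓.
  V = {[p13]}: π^{-1}(V) = {p13} ∈ τ ✓.
  V = {[p14=p15]}: π^{-1}(V) = {p14, p15} ∈ τ ✓.
  V = {[p13], [p14=p15]}: π^{-1}(V) = {p13, p14, p15} ∈ τ ✓.
Open sets in the quotient: τ_Q = {{}, {[p13]}, {[p14=p15]}, {[p13], [p14=p15]}} (4 elements).


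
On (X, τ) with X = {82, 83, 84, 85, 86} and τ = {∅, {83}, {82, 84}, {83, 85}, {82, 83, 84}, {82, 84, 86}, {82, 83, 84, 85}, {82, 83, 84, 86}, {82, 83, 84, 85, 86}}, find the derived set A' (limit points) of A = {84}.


A' = {82, 86}

For each x ∈ X, list the open sets U ∈ τ with x ∈ U, then check whether U ∩ (A ∖ {x}) ≠ ∅ for every such U.
  x = 82: opens ∋ x are {82, 84}, {82, 83, 84}, {82, 84, 86}, {82, 83, 84, 85}, {82, 83, 84, 86}, {82, 83, 84, 85, 86}; each meets A ∖ {82}, so x IS a limit point.
  x = 83: open {83} ∋ x has {83} ∩ (A ∖ {83}) = ∅, so x is NOT a limit point.
  x = 84: open {82, 84} ∋ x has {82, 84} ∩ (A ∖ {84}) = ∅, so x is NOT a limit point.
  x = 85: open {83, 85} ∋ x has {83, 85} ∩ (A ∖ {85}) = ∅, so x is NOT a limit point.
  x = 86: opens ∋ x are {82, 84, 86}, {82, 83, 84, 86}, {82, 83, 84, 85, 86}; each meets A ∖ {86}, so x IS a limit point.
Collecting: A' = {82, 86}.


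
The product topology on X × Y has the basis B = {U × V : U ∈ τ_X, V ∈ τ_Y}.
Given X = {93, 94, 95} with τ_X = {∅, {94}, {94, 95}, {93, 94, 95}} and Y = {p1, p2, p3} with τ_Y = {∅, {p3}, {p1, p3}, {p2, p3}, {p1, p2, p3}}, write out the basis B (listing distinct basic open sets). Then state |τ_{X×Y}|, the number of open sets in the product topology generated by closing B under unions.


Basis B = {∅ × ∅, {94} × {p3}, {94} × {p1, p3}, {94} × {p2, p3}, {94, 95} × {p3}, {93, 94, 95} × {p3}, {94} × {p1, p2, p3}, {94, 95} × {p1, p3}, {94, 95} × {p2, p3}, {93, 94, 95} × {p1, p3}, {93, 94, 95} × {p2, p3}, {94, 95} × {p1, p2, p3}, {93, 94, 95} × {p1, p2, p3}}; |τ_{X×Y}| = 30.

Enumerate products U × V with U ∈ τ_X, V ∈ τ_Y (deduplicated):
  ∅ × ∅ = {} (∅)
  {94} × {p3} = {(94,p3)}
  {94} × {p1, p3} = {(94,p1), (94,p3)}
  {94} × {p2, p3} = {(94,p2), (94,p3)}
  {94, 95} × {p3} = {(94,p3), (95,p3)}
  {93, 94, 95} × {p3} = {(93,p3), (94,p3), (95,p3)}
  {94} × {p1, p2, p3} = {(94,p1), (94,p2), (94,p3)}
  {94, 95} × {p1, p3} = {(94,p1), (94,p3), (95,p1), (95,p3)}
  {94, 95} × {p2, p3} = {(94,p2), (94,p3), (95,p2), (95,p3)}
  {93, 94, 95} × {p1, p3} = {(93,p1), (93,p3), (94,p1), (94,p3), (95,p1), (95,p3)}
  {93, 94, 95} × {p2, p3} = {(93,p2), (93,p3), (94,p2), (94,p3), (95,p2), (95,p3)}
  {94, 95} × {p1, p2, p3} = {(94,p1), (94,p2), (94,p3), (95,p1), (95,p2), (95,p3)}
  {93, 94, 95} × {p1, p2, p3} = {(93,p1), (93,p2), (93,p3), (94,p1), (94,p2), (94,p3), (95,p1), (95,p2), (95,p3)}
These 13 distinct sets form the basis B.
Close under arbitrary unions to get τ_{X×Y}; counting gives |τ_{X×Y}| = 30.


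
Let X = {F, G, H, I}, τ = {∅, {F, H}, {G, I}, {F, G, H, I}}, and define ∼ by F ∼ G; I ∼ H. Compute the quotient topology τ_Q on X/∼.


X/∼ = {[F=G], [H=I]}; |τ_Q| = 2.

Equivalence classes: [F=G], [H=I].
Quotient map π: X → X/∼ sends F ↦ [F=G], G ↦ [F=G], H ↦ [H=I], I ↦ [H=I].
For each subset V ⊆ X/∼, compute π^{-1}(V) ⊆ X and check whether π^{-1}(V) ∈ τ. V is open in τ_Q iff π^{-1}(V) ∈ τ.
  V = {}: π^{-1}(V) = ∅ ∈ τ ✓.
  V = {[F=G]}: π^{-1}(V) = {F, G} ∉ τ ✗.
  V = {[H=I]}: π^{-1}(V) = {H, I} ∉ τ ✗.
  V = {[F=G], [H=I]}: π^{-1}(V) = {F, G, H, I} ∈ τ ✓.
Open sets in the quotient: τ_Q = {{}, {[F=G], [H=I]}} (2 elements).


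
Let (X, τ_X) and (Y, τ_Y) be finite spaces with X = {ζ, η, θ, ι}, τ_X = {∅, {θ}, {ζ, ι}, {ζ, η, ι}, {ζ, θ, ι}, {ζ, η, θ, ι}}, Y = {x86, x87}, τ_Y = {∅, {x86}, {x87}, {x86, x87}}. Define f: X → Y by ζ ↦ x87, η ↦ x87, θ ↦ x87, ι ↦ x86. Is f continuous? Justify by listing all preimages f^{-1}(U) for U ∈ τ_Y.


f is NOT continuous.

Compute f^{-1}(U) for each U ∈ τ_Y:
  U = ∅: f^{-1}(U) = ∅ ∈ τ_X ✓.
  U = {x86}: f^{-1}(U) = {ι} ∉ τ_X ✗.
  U = {x87}: f^{-1}(U) = {ζ, η, θ} ∉ τ_X ✗.
  U = {x86, x87}: f^{-1}(U) = {ζ, η, θ, ι} ∈ τ_X ✓.
Found U = {x86} with f^{-1}(U) = {ι} not in τ_X. Therefore f is NOT continuous.


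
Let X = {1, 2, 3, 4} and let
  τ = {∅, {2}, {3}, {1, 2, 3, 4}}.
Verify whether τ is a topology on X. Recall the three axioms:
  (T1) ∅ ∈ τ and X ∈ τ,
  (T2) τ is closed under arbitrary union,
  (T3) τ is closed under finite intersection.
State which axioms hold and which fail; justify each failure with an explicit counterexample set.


τ is NOT a topology on X.

Axiom (T1): ∅ ∈ τ? Yes; X ∈ τ? Yes.
Axiom (T2/T3): check pairwise unions and intersections of members of τ.
Counterexample for (T2): {2} ∪ {3} = {2, 3} ∉ τ. Therefore τ is NOT a topology.


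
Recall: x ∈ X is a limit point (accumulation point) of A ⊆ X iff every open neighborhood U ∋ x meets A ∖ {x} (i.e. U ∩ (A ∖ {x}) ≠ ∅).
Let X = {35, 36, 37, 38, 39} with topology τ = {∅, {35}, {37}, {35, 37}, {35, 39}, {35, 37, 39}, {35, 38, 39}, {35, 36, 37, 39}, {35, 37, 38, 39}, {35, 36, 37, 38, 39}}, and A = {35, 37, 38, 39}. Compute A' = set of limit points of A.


A' = {36, 38, 39}

For each x ∈ X, list the open sets U ∈ τ with x ∈ U, then check whether U ∩ (A ∖ {x}) ≠ ∅ for every such U.
  x = 35: open {35} ∋ x has {35} ∩ (A ∖ {35}) = ∅, so x is NOT a limit point.
  x = 36: opens ∋ x are {35, 36, 37, 39}, {35, 36, 37, 38, 39}; each meets A ∖ {36}, so x IS a limit point.
  x = 37: open {37} ∋ x has {37} ∩ (A ∖ {37}) = ∅, so x is NOT a limit point.
  x = 38: opens ∋ x are {35, 38, 39}, {35, 37, 38, 39}, {35, 36, 37, 38, 39}; each meets A ∖ {38}, so x IS a limit point.
  x = 39: opens ∋ x are {35, 39}, {35, 37, 39}, {35, 38, 39}, {35, 36, 37, 39}, {35, 37, 38, 39}, {35, 36, 37, 38, 39}; each meets A ∖ {39}, so x IS a limit point.
Collecting: A' = {36, 38, 39}.


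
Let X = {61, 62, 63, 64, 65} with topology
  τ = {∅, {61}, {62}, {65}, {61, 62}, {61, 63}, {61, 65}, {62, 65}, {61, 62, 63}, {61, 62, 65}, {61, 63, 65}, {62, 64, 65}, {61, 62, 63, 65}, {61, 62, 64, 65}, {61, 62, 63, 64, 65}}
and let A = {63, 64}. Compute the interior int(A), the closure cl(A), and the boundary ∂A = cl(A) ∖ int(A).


int(A) = ∅, cl(A) = {63, 64}, ∂A = {63, 64}.

Closed sets in (X, τ) are complements of opens:
  closed(X, τ) = {∅, {63}, {64}, {61, 63}, {62, 64}, {63, 64}, {64, 65}, {61, 63, 64}, {62, 63, 64}, {62, 64, 65}, {63, 64, 65}, {61, 62, 63, 64}, {61, 63, 64, 65}, {62, 63, 64, 65}, {61, 62, 63, 64, 65}}.
int(A) = ⋃ {U ∈ τ : U ⊆ A}. Opens contained in A: ∅.
Taking the union of these: int(A) = ∅.
cl(A) = ⋂ {C closed : A ⊆ C}. Closed sets containing A: {63, 64}, {61, 63, 64}, {62, 63, 64}, {63, 64, 65}, {61, 62, 63, 64}, {61, 63, 64, 65}, {62, 63, 64, 65}, {61, 62, 63, 64, 65}.
Intersecting these: cl(A) = {63, 64}.
∂A = cl(A) ∖ int(A) = {63, 64} ∖ ∅ = {63, 64}.


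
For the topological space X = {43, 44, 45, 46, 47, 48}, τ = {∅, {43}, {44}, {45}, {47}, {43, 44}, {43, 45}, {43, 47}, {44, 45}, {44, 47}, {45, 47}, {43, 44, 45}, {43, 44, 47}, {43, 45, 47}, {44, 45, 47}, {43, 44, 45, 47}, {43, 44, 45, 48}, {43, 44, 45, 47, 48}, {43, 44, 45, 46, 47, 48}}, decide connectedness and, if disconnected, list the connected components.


(X, τ) is connected.

Find clopen sets (U ∈ τ with X ∖ U ∈ τ):
  U = ∅, X ∖ U = {43, 44, 45, 46, 47, 48} — both open, so U is clopen.
  U = {43, 44, 45, 46, 47, 48}, X ∖ U = ∅ — both open, so U is clopen.
Only trivial clopens (∅ and X) exist, so (X, τ) is connected.
Compute connected components by grouping points that agree on all clopens:
  component: {43, 44, 45, 46, 47, 48}


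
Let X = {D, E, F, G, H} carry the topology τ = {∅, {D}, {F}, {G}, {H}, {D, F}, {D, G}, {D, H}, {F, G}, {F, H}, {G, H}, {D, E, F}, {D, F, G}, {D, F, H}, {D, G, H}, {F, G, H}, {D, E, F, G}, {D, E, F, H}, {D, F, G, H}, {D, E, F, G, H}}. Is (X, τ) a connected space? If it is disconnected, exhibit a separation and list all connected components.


(X, τ) is disconnected; components = [{G}, {H}, {D, E, F}].

Find clopen sets (U ∈ τ with X ∖ U ∈ τ):
  U = ∅, X ∖ U = {D, E, F, G, H} — both open, so U is clopen.
  U = {G}, X ∖ U = {D, E, F, H} — both open, so U is clopen.
  U = {H}, X ∖ U = {D, E, F, G} — both open, so U is clopen.
  U = {G, H}, X ∖ U = {D, E, F} — both open, so U is clopen.
  U = {D, E, F}, X ∖ U = {G, H} — both open, so U is clopen.
  U = {D, E, F, G}, X ∖ U = {H} — both open, so U is clopen.
  U = {D, E, F, H}, X ∖ U = {G} — both open, so U is clopen.
  U = {D, E, F, G, H}, X ∖ U = ∅ — both open, so U is clopen.
Nontrivial clopen(s) exist: e.g. {H}. So (X, τ) is disconnected.
Compute connected components by grouping points that agree on all clopens:
  component: {G}
  component: {H}
  component: {D, E, F}


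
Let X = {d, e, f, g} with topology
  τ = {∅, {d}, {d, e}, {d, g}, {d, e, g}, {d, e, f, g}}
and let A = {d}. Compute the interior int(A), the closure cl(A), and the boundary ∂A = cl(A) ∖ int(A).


int(A) = {d}, cl(A) = {d, e, f, g}, ∂A = {e, f, g}.

Closed sets in (X, τ) are complements of opens:
  closed(X, τ) = {∅, {f}, {e, f}, {f, g}, {e, f, g}, {d, e, f, g}}.
int(A) = ⋃ {U ∈ τ : U ⊆ A}. Opens contained in A: ∅, {d}.
Taking the union of these: int(A) = {d}.
cl(A) = ⋂ {C closed : A ⊆ C}. Closed sets containing A: {d, e, f, g}.
Intersecting these: cl(A) = {d, e, f, g}.
∂A = cl(A) ∖ int(A) = {d, e, f, g} ∖ {d} = {e, f, g}.


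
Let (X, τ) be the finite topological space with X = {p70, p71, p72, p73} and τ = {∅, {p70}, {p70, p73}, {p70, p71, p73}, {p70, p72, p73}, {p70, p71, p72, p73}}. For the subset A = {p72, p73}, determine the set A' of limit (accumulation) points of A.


A' = {p71, p72}

For each x ∈ X, list the open sets U ∈ τ with x ∈ U, then check whether U ∩ (A ∖ {x}) ≠ ∅ for every such U.
  x = p70: open {p70} ∋ x has {p70} ∩ (A ∖ {p70}) = ∅, so x is NOT a limit point.
  x = p71: opens ∋ x are {p70, p71, p73}, {p70, p71, p72, p73}; each meets A ∖ {p71}, so x IS a limit point.
  x = p72: opens ∋ x are {p70, p72, p73}, {p70, p71, p72, p73}; each meets A ∖ {p72}, so x IS a limit point.
  x = p73: open {p70, p73} ∋ x has {p70, p73} ∩ (A ∖ {p73}) = ∅, so x is NOT a limit point.
Collecting: A' = {p71, p72}.


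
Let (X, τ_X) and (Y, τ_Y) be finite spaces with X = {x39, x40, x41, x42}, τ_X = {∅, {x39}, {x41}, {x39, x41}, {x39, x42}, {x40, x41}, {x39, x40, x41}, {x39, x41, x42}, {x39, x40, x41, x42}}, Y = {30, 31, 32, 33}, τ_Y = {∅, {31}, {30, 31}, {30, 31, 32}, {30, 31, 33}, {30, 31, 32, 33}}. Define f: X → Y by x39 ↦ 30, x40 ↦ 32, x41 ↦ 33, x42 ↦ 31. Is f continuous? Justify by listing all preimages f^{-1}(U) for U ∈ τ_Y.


f is NOT continuous.

Compute f^{-1}(U) for each U ∈ τ_Y:
  U = ∅: f^{-1}(U) = ∅ ∈ τ_X ✓.
  U = {31}: f^{-1}(U) = {x42} ∉ τ_X ✗.
  U = {30, 31}: f^{-1}(U) = {x39, x42} ∈ τ_X ✓.
  U = {30, 31, 32}: f^{-1}(U) = {x39, x40, x42} ∉ τ_X ✗.
  U = {30, 31, 33}: f^{-1}(U) = {x39, x41, x42} ∈ τ_X ✓.
  U = {30, 31, 32, 33}: f^{-1}(U) = {x39, x40, x41, x42} ∈ τ_X ✓.
Found U = {31} with f^{-1}(U) = {x42} not in τ_X. Therefore f is NOT continuous.


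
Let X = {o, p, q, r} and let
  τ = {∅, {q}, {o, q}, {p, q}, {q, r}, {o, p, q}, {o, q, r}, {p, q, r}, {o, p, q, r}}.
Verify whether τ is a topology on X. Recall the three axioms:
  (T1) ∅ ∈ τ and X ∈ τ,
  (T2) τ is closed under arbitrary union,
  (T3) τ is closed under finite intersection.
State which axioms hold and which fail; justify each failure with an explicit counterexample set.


τ IS a topology on X.

Axiom (T1): ∅ ∈ τ? Yes; X ∈ τ? Yes.
Axiom (T2/T3): check pairwise unions and intersections of members of τ.
All pairwise intersections and unions checked — each lies in τ. Therefore τ satisfies (T1), (T2), (T3): it IS a topology on X.


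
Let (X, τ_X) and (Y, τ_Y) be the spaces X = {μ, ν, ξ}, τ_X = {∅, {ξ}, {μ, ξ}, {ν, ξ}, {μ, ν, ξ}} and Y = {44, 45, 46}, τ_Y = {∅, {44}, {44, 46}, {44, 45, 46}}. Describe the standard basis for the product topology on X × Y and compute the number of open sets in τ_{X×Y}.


Basis B = {∅ × ∅, {ξ} × {44}, {μ, ξ} × {44}, {ν, ξ} × {44}, {ξ} × {44, 46}, {μ, ν, ξ} × {44}, {ξ} × {44, 45, 46}, {μ, ξ} × {44, 46}, {ν, ξ} × {44, 46}, {μ, ξ} × {44, 45, 46}, {μ, ν, ξ} × {44, 46}, {ν, ξ} × {44, 45, 46}, {μ, ν, ξ} × {44, 45, 46}}; |τ_{X×Y}| = 30.

Enumerate products U × V with U ∈ τ_X, V ∈ τ_Y (deduplicated):
  ∅ × ∅ = {} (∅)
  {ξ} × {44} = {(ξ,44)}
  {μ, ξ} × {44} = {(μ,44), (ξ,44)}
  {ν, ξ} × {44} = {(ν,44), (ξ,44)}
  {ξ} × {44, 46} = {(ξ,44), (ξ,46)}
  {μ, ν, ξ} × {44} = {(μ,44), (ν,44), (ξ,44)}
  {ξ} × {44, 45, 46} = {(ξ,44), (ξ,45), (ξ,46)}
  {μ, ξ} × {44, 46} = {(μ,44), (μ,46), (ξ,44), (ξ,46)}
  {ν, ξ} × {44, 46} = {(ν,44), (ν,46), (ξ,44), (ξ,46)}
  {μ, ξ} × {44, 45, 46} = {(μ,44), (μ,45), (μ,46), (ξ,44), (ξ,45), (ξ,46)}
  {μ, ν, ξ} × {44, 46} = {(μ,44), (μ,46), (ν,44), (ν,46), (ξ,44), (ξ,46)}
  {ν, ξ} × {44, 45, 46} = {(ν,44), (ν,45), (ν,46), (ξ,44), (ξ,45), (ξ,46)}
  {μ, ν, ξ} × {44, 45, 46} = {(μ,44), (μ,45), (μ,46), (ν,44), (ν,45), (ν,46), (ξ,44), (ξ,45), (ξ,46)}
These 13 distinct sets form the basis B.
Close under arbitrary unions to get τ_{X×Y}; counting gives |τ_{X×Y}| = 30.


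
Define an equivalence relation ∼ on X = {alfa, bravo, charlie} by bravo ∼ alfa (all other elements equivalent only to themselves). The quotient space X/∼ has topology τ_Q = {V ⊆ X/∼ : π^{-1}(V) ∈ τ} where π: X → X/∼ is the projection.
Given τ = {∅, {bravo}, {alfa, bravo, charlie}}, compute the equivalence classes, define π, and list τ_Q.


X/∼ = {[alfa=bravo], [charlie]}; |τ_Q| = 2.

Equivalence classes: [alfa=bravo], [charlie].
Quotient map π: X → X/∼ sends alfa ↦ [alfa=bravo], bravo ↦ [alfa=bravo], charlie ↦ [charlie].
For each subset V ⊆ X/∼, compute π^{-1}(V) ⊆ X and check whether π^{-1}(V) ∈ τ. V is open in τ_Q iff π^{-1}(V) ∈ τ.
  V = {}: π^{-1}(V) = ∅ ∈ τ ✓.
  V = {[alfa=bravo]}: π^{-1}(V) = {alfa, bravo} ∉ τ ✗.
  V = {[charlie]}: π^{-1}(V) = {charlie} ∉ τ ✗.
  V = {[alfa=bravo], [charlie]}: π^{-1}(V) = {alfa, bravo, charlie} ∈ τ ✓.
Open sets in the quotient: τ_Q = {{}, {[alfa=bravo], [charlie]}} (2 elements).


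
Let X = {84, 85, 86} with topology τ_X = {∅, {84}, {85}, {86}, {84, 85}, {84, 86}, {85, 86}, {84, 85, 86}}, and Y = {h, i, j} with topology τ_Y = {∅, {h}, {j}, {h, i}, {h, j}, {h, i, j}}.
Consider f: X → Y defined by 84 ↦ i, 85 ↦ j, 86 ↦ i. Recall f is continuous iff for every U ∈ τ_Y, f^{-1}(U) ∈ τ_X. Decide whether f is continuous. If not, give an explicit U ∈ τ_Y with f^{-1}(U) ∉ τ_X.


f IS continuous.

Compute f^{-1}(U) for each U ∈ τ_Y:
  U = ∅: f^{-1}(U) = ∅ ∈ τ_X ✓.
  U = {h}: f^{-1}(U) = ∅ ∈ τ_X ✓.
  U = {j}: f^{-1}(U) = {85} ∈ τ_X ✓.
  U = {h, i}: f^{-1}(U) = {84, 86} ∈ τ_X ✓.
  U = {h, j}: f^{-1}(U) = {85} ∈ τ_X ✓.
  U = {h, i, j}: f^{-1}(U) = {84, 85, 86} ∈ τ_X ✓.
Every preimage lies in τ_X, so f IS continuous.


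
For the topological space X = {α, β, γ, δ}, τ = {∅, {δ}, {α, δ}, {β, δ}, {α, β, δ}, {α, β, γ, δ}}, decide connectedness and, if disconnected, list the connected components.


(X, τ) is connected.

Find clopen sets (U ∈ τ with X ∖ U ∈ τ):
  U = ∅, X ∖ U = {α, β, γ, δ} — both open, so U is clopen.
  U = {α, β, γ, δ}, X ∖ U = ∅ — both open, so U is clopen.
Only trivial clopens (∅ and X) exist, so (X, τ) is connected.
Compute connected components by grouping points that agree on all clopens:
  component: {α, β, γ, δ}


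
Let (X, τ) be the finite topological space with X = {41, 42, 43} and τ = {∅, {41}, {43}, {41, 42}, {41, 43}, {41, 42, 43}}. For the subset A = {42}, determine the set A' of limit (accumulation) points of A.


A' = ∅

For each x ∈ X, list the open sets U ∈ τ with x ∈ U, then check whether U ∩ (A ∖ {x}) ≠ ∅ for every such U.
  x = 41: open {41} ∋ x has {41} ∩ (A ∖ {41}) = ∅, so x is NOT a limit point.
  x = 42: open {41, 42} ∋ x has {41, 42} ∩ (A ∖ {42}) = ∅, so x is NOT a limit point.
  x = 43: open {43} ∋ x has {43} ∩ (A ∖ {43}) = ∅, so x is NOT a limit point.
Collecting: A' = ∅.


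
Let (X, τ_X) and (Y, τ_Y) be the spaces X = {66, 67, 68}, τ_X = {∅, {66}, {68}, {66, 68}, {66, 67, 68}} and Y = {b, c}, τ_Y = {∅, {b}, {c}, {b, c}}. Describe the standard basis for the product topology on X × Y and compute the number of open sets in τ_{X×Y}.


Basis B = {∅ × ∅, {66} × {b}, {66} × {c}, {68} × {b}, {68} × {c}, {66} × {b, c}, {66, 68} × {b}, {66, 68} × {c}, {68} × {b, c}, {66, 67, 68} × {b}, {66, 67, 68} × {c}, {66, 68} × {b, c}, {66, 67, 68} × {b, c}}; |τ_{X×Y}| = 25.

Enumerate products U × V with U ∈ τ_X, V ∈ τ_Y (deduplicated):
  ∅ × ∅ = {} (∅)
  {66} × {b} = {(66,b)}
  {66} × {c} = {(66,c)}
  {68} × {b} = {(68,b)}
  {68} × {c} = {(68,c)}
  {66} × {b, c} = {(66,b), (66,c)}
  {66, 68} × {b} = {(66,b), (68,b)}
  {66, 68} × {c} = {(66,c), (68,c)}
  {68} × {b, c} = {(68,b), (68,c)}
  {66, 67, 68} × {b} = {(66,b), (67,b), (68,b)}
  {66, 67, 68} × {c} = {(66,c), (67,c), (68,c)}
  {66, 68} × {b, c} = {(66,b), (66,c), (68,b), (68,c)}
  {66, 67, 68} × {b, c} = {(66,b), (66,c), (67,b), (67,c), (68,b), (68,c)}
These 13 distinct sets form the basis B.
Close under arbitrary unions to get τ_{X×Y}; counting gives |τ_{X×Y}| = 25.


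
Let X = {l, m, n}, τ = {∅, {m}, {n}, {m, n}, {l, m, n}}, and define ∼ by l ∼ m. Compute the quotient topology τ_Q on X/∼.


X/∼ = {[l=m], [n]}; |τ_Q| = 3.

Equivalence classes: [l=m], [n].
Quotient map π: X → X/∼ sends l ↦ [l=m], m ↦ [l=m], n ↦ [n].
For each subset V ⊆ X/∼, compute π^{-1}(V) ⊆ X and check whether π^{-1}(V) ∈ τ. V is open in τ_Q iff π^{-1}(V) ∈ τ.
  V = {}: π^{-1}(V) = ∅ ∈ τ ✓.
  V = {[l=m]}: π^{-1}(V) = {l, m} ∉ τ ✗.
  V = {[n]}: π^{-1}(V) = {n} ∈ τ ✓.
  V = {[l=m], [n]}: π^{-1}(V) = {l, m, n} ∈ τ ✓.
Open sets in the quotient: τ_Q = {{}, {[n]}, {[l=m], [n]}} (3 elements).


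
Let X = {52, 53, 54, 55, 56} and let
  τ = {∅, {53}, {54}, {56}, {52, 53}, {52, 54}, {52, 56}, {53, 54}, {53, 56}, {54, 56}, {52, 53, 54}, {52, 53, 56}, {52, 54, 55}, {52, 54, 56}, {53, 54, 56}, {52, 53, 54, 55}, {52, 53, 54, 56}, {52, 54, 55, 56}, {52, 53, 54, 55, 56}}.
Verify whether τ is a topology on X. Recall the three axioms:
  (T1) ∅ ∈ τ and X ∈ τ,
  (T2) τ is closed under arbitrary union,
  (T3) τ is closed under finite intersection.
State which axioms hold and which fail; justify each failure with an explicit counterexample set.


τ is NOT a topology on X.

Axiom (T1): ∅ ∈ τ? Yes; X ∈ τ? Yes.
Axiom (T2/T3): check pairwise unions and intersections of members of τ.
Counterexample for (T3): {52, 53} ∩ {52, 54} = {52} ∉ τ. Therefore τ is NOT a topology.


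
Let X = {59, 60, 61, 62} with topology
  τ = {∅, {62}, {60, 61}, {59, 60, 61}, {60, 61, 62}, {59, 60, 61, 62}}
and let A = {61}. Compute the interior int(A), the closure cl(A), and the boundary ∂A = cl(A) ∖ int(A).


int(A) = ∅, cl(A) = {59, 60, 61}, ∂A = {59, 60, 61}.

Closed sets in (X, τ) are complements of opens:
  closed(X, τ) = {∅, {59}, {62}, {59, 62}, {59, 60, 61}, {59, 60, 61, 62}}.
int(A) = ⋃ {U ∈ τ : U ⊆ A}. Opens contained in A: ∅.
Taking the union of these: int(A) = ∅.
cl(A) = ⋂ {C closed : A ⊆ C}. Closed sets containing A: {59, 60, 61}, {59, 60, 61, 62}.
Intersecting these: cl(A) = {59, 60, 61}.
∂A = cl(A) ∖ int(A) = {59, 60, 61} ∖ ∅ = {59, 60, 61}.


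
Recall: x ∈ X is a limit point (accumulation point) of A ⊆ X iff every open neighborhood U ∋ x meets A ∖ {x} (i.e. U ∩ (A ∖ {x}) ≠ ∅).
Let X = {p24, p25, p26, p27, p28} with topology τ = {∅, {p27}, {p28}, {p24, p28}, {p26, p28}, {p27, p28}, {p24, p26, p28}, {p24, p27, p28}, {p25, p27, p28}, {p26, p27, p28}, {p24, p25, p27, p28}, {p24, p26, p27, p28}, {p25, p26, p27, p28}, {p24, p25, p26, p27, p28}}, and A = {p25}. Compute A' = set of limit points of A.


A' = ∅

For each x ∈ X, list the open sets U ∈ τ with x ∈ U, then check whether U ∩ (A ∖ {x}) ≠ ∅ for every such U.
  x = p24: open {p24, p28} ∋ x has {p24, p28} ∩ (A ∖ {p24}) = ∅, so x is NOT a limit point.
  x = p25: open {p25, p27, p28} ∋ x has {p25, p27, p28} ∩ (A ∖ {p25}) = ∅, so x is NOT a limit point.
  x = p26: open {p26, p28} ∋ x has {p26, p28} ∩ (A ∖ {p26}) = ∅, so x is NOT a limit point.
  x = p27: open {p27} ∋ x has {p27} ∩ (A ∖ {p27}) = ∅, so x is NOT a limit point.
  x = p28: open {p28} ∋ x has {p28} ∩ (A ∖ {p28}) = ∅, so x is NOT a limit point.
Collecting: A' = ∅.


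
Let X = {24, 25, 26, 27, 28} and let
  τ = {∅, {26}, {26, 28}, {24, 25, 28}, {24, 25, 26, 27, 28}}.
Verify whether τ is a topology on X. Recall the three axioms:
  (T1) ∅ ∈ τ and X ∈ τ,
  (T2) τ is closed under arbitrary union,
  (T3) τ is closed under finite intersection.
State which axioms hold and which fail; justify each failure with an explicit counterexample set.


τ is NOT a topology on X.

Axiom (T1): ∅ ∈ τ? Yes; X ∈ τ? Yes.
Axiom (T2/T3): check pairwise unions and intersections of members of τ.
Counterexample for (T2): {26} ∪ {24, 25, 28} = {24, 25, 26, 28} ∉ τ. Therefore τ is NOT a topology.


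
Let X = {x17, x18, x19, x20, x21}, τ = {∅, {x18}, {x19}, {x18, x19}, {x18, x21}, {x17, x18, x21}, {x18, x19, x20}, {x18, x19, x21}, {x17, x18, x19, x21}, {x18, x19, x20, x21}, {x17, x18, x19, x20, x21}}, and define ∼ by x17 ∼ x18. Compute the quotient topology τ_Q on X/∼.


X/∼ = {[x17=x18], [x19], [x20], [x21]}; |τ_Q| = 5.

Equivalence classes: [x17=x18], [x19], [x20], [x21].
Quotient map π: X → X/∼ sends x17 ↦ [x17=x18], x18 ↦ [x17=x18], x19 ↦ [x19], x20 ↦ [x20], x21 ↦ [x21].
For each subset V ⊆ X/∼, compute π^{-1}(V) ⊆ X and check whether π^{-1}(V) ∈ τ. V is open in τ_Q iff π^{-1}(V) ∈ τ.
  V = {}: π^{-1}(V) = ∅ ∈ τ ✓.
  V = {[x17=x18]}: π^{-1}(V) = {x17, x18} ∉ τ ✗.
  V = {[x19]}: π^{-1}(V) = {x19} ∈ τ ✓.
  V = {[x17=x18], [x19]}: π^{-1}(V) = {x17, x18, x19} ∉ τ ✗.
  V = {[x20]}: π^{-1}(V) = {x20} ∉ τ ✗.
  V = {[x17=x18], [x20]}: π^{-1}(V) = {x17, x18, x20} ∉ τ ✗.
  V = {[x19], [x20]}: π^{-1}(V) = {x19, x20} ∉ τ ✗.
  V = {[x17=x18], [x19], [x20]}: π^{-1}(V) = {x17, x18, x19, x20} ∉ τ ✗.
  V = {[x21]}: π^{-1}(V) = {x21} ∉ τ ✗.
  V = {[x17=x18], [x21]}: π^{-1}(V) = {x17, x18, x21} ∈ τ ✓.
  V = {[x19], [x21]}: π^{-1}(V) = {x19, x21} ∉ τ ✗.
  V = {[x17=x18], [x19], [x21]}: π^{-1}(V) = {x17, x18, x19, x21} ∈ τ ✓.
  V = {[x20], [x21]}: π^{-1}(V) = {x20, x21} ∉ τ ✗.
  V = {[x17=x18], [x20], [x21]}: π^{-1}(V) = {x17, x18, x20, x21} ∉ τ ✗.
  V = {[x19], [x20], [x21]}: π^{-1}(V) = {x19, x20, x21} ∉ τ ✗.
  V = {[x17=x18], [x19], [x20], [x21]}: π^{-1}(V) = {x17, x18, x19, x20, x21} ∈ τ ✓.
Open sets in the quotient: τ_Q = {{}, {[x19]}, {[x17=x18], [x21]}, {[x17=x18], [x19], [x21]}, {[x17=x18], [x19], [x20], [x21]}} (5 elements).


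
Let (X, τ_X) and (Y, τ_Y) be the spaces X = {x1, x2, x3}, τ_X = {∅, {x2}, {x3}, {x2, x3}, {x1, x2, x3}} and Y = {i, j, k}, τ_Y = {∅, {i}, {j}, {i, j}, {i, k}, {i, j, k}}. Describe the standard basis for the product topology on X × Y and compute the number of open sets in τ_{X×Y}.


Basis B = {∅ × ∅, {x2} × {i}, {x2} × {j}, {x3} × {i}, {x3} × {j}, {x2} × {i, j}, {x2} × {i, k}, {x2, x3} × {i}, {x2, x3} × {j}, {x3} × {i, j}, {x3} × {i, k}, {x1, x2, x3} × {i}, {x1, x2, x3} × {j}, {x2} × {i, j, k}, {x3} × {i, j, k}, {x2, x3} × {i, j}, {x2, x3} × {i, k}, {x1, x2, x3} × {i, j}, {x1, x2, x3} × {i, k}, {x2, x3} × {i, j, k}, {x1, x2, x3} × {i, j, k}}; |τ_{X×Y}| = 70.

Enumerate products U × V with U ∈ τ_X, V ∈ τ_Y (deduplicated):
  ∅ × ∅ = {} (∅)
  {x2} × {i} = {(x2,i)}
  {x2} × {j} = {(x2,j)}
  {x3} × {i} = {(x3,i)}
  {x3} × {j} = {(x3,j)}
  {x2} × {i, j} = {(x2,i), (x2,j)}
  {x2} × {i, k} = {(x2,i), (x2,k)}
  {x2, x3} × {i} = {(x2,i), (x3,i)}
  {x2, x3} × {j} = {(x2,j), (x3,j)}
  {x3} × {i, j} = {(x3,i), (x3,j)}
  {x3} × {i, k} = {(x3,i), (x3,k)}
  {x1, x2, x3} × {i} = {(x1,i), (x2,i), (x3,i)}
  {x1, x2, x3} × {j} = {(x1,j), (x2,j), (x3,j)}
  {x2} × {i, j, k} = {(x2,i), (x2,j), (x2,k)}
  {x3} × {i, j, k} = {(x3,i), (x3,j), (x3,k)}
  {x2, x3} × {i, j} = {(x2,i), (x2,j), (x3,i), (x3,j)}
  {x2, x3} × {i, k} = {(x2,i), (x2,k), (x3,i), (x3,k)}
  {x1, x2, x3} × {i, j} = {(x1,i), (x1,j), (x2,i), (x2,j), (x3,i), (x3,j)}
  {x1, x2, x3} × {i, k} = {(x1,i), (x1,k), (x2,i), (x2,k), (x3,i), (x3,k)}
  {x2, x3} × {i, j, k} = {(x2,i), (x2,j), (x2,k), (x3,i), (x3,j), (x3,k)}
  {x1, x2, x3} × {i, j, k} = {(x1,i), (x1,j), (x1,k), (x2,i), (x2,j), (x2,k), (x3,i), (x3,j), (x3,k)}
These 21 distinct sets form the basis B.
Close under arbitrary unions to get τ_{X×Y}; counting gives |τ_{X×Y}| = 70.


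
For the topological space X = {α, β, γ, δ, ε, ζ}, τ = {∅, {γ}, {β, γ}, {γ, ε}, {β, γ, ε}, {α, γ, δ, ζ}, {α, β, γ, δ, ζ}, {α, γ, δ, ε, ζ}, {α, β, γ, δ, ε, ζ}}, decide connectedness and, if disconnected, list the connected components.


(X, τ) is connected.

Find clopen sets (U ∈ τ with X ∖ U ∈ τ):
  U = ∅, X ∖ U = {α, β, γ, δ, ε, ζ} — both open, so U is clopen.
  U = {α, β, γ, δ, ε, ζ}, X ∖ U = ∅ — both open, so U is clopen.
Only trivial clopens (∅ and X) exist, so (X, τ) is connected.
Compute connected components by grouping points that agree on all clopens:
  component: {α, β, γ, δ, ε, ζ}


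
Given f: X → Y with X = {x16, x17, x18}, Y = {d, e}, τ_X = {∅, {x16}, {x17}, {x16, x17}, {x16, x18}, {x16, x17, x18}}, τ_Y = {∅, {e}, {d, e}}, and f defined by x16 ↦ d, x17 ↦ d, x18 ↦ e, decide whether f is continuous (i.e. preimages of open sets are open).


f is NOT continuous.

Compute f^{-1}(U) for each U ∈ τ_Y:
  U = ∅: f^{-1}(U) = ∅ ∈ τ_X ✓.
  U = {e}: f^{-1}(U) = {x18} ∉ τ_X ✗.
  U = {d, e}: f^{-1}(U) = {x16, x17, x18} ∈ τ_X ✓.
Found U = {e} with f^{-1}(U) = {x18} not in τ_X. Therefore f is NOT continuous.


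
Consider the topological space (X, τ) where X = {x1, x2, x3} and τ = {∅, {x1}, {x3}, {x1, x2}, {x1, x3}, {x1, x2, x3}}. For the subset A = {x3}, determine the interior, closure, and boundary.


int(A) = {x3}, cl(A) = {x3}, ∂A = ∅.

Closed sets in (X, τ) are complements of opens:
  closed(X, τ) = {∅, {x2}, {x3}, {x1, x2}, {x2, x3}, {x1, x2, x3}}.
int(A) = ⋃ {U ∈ τ : U ⊆ A}. Opens contained in A: ∅, {x3}.
Taking the union of these: int(A) = {x3}.
cl(A) = ⋂ {C closed : A ⊆ C}. Closed sets containing A: {x3}, {x2, x3}, {x1, x2, x3}.
Intersecting these: cl(A) = {x3}.
∂A = cl(A) ∖ int(A) = {x3} ∖ {x3} = ∅.


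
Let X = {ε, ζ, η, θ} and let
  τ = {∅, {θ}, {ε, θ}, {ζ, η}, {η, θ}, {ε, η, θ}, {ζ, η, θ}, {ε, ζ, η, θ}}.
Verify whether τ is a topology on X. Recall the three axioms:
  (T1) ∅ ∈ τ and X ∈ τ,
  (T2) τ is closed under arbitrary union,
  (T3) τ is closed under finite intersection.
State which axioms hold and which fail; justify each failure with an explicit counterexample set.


τ is NOT a topology on X.

Axiom (T1): ∅ ∈ τ? Yes; X ∈ τ? Yes.
Axiom (T2/T3): check pairwise unions and intersections of members of τ.
Counterexample for (T3): {ζ, η} ∩ {η, θ} = {η} ∉ τ. Therefore τ is NOT a topology.


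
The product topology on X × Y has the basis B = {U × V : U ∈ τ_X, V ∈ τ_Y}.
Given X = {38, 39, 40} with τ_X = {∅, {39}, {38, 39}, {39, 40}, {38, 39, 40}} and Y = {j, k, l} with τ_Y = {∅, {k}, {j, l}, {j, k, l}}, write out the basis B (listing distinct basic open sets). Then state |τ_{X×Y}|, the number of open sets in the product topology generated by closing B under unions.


Basis B = {∅ × ∅, {39} × {k}, {38, 39} × {k}, {39} × {j, l}, {39, 40} × {k}, {38, 39, 40} × {k}, {39} × {j, k, l}, {38, 39} × {j, l}, {39, 40} × {j, l}, {38, 39} × {j, k, l}, {38, 39, 40} × {j, l}, {39, 40} × {j, k, l}, {38, 39, 40} × {j, k, l}}; |τ_{X×Y}| = 25.

Enumerate products U × V with U ∈ τ_X, V ∈ τ_Y (deduplicated):
  ∅ × ∅ = {} (∅)
  {39} × {k} = {(39,k)}
  {38, 39} × {k} = {(38,k), (39,k)}
  {39} × {j, l} = {(39,j), (39,l)}
  {39, 40} × {k} = {(39,k), (40,k)}
  {38, 39, 40} × {k} = {(38,k), (39,k), (40,k)}
  {39} × {j, k, l} = {(39,j), (39,k), (39,l)}
  {38, 39} × {j, l} = {(38,j), (38,l), (39,j), (39,l)}
  {39, 40} × {j, l} = {(39,j), (39,l), (40,j), (40,l)}
  {38, 39} × {j, k, l} = {(38,j), (38,k), (38,l), (39,j), (39,k), (39,l)}
  {38, 39, 40} × {j, l} = {(38,j), (38,l), (39,j), (39,l), (40,j), (40,l)}
  {39, 40} × {j, k, l} = {(39,j), (39,k), (39,l), (40,j), (40,k), (40,l)}
  {38, 39, 40} × {j, k, l} = {(38,j), (38,k), (38,l), (39,j), (39,k), (39,l), (40,j), (40,k), (40,l)}
These 13 distinct sets form the basis B.
Close under arbitrary unions to get τ_{X×Y}; counting gives |τ_{X×Y}| = 25.


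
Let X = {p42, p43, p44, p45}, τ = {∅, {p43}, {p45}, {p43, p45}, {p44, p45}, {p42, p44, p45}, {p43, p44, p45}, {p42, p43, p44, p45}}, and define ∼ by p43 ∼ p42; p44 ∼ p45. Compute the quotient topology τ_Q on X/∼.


X/∼ = {[p42=p43], [p44=p45]}; |τ_Q| = 3.

Equivalence classes: [p42=p43], [p44=p45].
Quotient map π: X → X/∼ sends p42 ↦ [p42=p43], p43 ↦ [p42=p43], p44 ↦ [p44=p45], p45 ↦ [p44=p45].
For each subset V ⊆ X/∼, compute π^{-1}(V) ⊆ X and check whether π^{-1}(V) ∈ τ. V is open in τ_Q iff π^{-1}(V) ∈ τ.
  V = {}: π^{-1}(V) = ∅ ∈ τ ✓.
  V = {[p42=p43]}: π^{-1}(V) = {p42, p43} ∉ τ ✗.
  V = {[p44=p45]}: π^{-1}(V) = {p44, p45} ∈ τ ✓.
  V = {[p42=p43], [p44=p45]}: π^{-1}(V) = {p42, p43, p44, p45} ∈ τ ✓.
Open sets in the quotient: τ_Q = {{}, {[p44=p45]}, {[p42=p43], [p44=p45]}} (3 elements).


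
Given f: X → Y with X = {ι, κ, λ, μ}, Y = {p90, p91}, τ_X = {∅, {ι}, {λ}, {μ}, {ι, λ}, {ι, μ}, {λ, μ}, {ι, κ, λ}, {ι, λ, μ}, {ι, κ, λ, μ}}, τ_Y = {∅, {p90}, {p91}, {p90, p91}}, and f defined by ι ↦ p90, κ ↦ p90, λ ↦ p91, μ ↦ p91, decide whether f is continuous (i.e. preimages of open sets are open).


f is NOT continuous.

Compute f^{-1}(U) for each U ∈ τ_Y:
  U = ∅: f^{-1}(U) = ∅ ∈ τ_X ✓.
  U = {p90}: f^{-1}(U) = {ι, κ} ∉ τ_X ✗.
  U = {p91}: f^{-1}(U) = {λ, μ} ∈ τ_X ✓.
  U = {p90, p91}: f^{-1}(U) = {ι, κ, λ, μ} ∈ τ_X ✓.
Found U = {p90} with f^{-1}(U) = {ι, κ} not in τ_X. Therefore f is NOT continuous.


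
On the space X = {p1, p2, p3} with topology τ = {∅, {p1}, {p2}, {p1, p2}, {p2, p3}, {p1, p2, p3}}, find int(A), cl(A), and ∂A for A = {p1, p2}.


int(A) = {p1, p2}, cl(A) = {p1, p2, p3}, ∂A = {p3}.

Closed sets in (X, τ) are complements of opens:
  closed(X, τ) = {∅, {p1}, {p3}, {p1, p3}, {p2, p3}, {p1, p2, p3}}.
int(A) = ⋃ {U ∈ τ : U ⊆ A}. Opens contained in A: ∅, {p1}, {p2}, {p1, p2}.
Taking the union of these: int(A) = {p1, p2}.
cl(A) = ⋂ {C closed : A ⊆ C}. Closed sets containing A: {p1, p2, p3}.
Intersecting these: cl(A) = {p1, p2, p3}.
∂A = cl(A) ∖ int(A) = {p1, p2, p3} ∖ {p1, p2} = {p3}.


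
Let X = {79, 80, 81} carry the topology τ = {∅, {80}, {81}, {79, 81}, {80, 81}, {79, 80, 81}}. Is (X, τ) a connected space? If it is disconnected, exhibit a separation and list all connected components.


(X, τ) is disconnected; components = [{80}, {79, 81}].

Find clopen sets (U ∈ τ with X ∖ U ∈ τ):
  U = ∅, X ∖ U = {79, 80, 81} — both open, so U is clopen.
  U = {80}, X ∖ U = {79, 81} — both open, so U is clopen.
  U = {79, 81}, X ∖ U = {80} — both open, so U is clopen.
  U = {79, 80, 81}, X ∖ U = ∅ — both open, so U is clopen.
Nontrivial clopen(s) exist: e.g. {80}. So (X, τ) is disconnected.
Compute connected components by grouping points that agree on all clopens:
  component: {80}
  component: {79, 81}


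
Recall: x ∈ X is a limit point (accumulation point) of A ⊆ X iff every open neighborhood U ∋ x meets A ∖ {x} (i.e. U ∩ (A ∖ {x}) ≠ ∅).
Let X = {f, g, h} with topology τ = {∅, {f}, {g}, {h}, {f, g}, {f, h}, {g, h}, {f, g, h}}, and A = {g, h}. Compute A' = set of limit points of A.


A' = ∅

For each x ∈ X, list the open sets U ∈ τ with x ∈ U, then check whether U ∩ (A ∖ {x}) ≠ ∅ for every such U.
  x = f: open {f} ∋ x has {f} ∩ (A ∖ {f}) = ∅, so x is NOT a limit point.
  x = g: open {g} ∋ x has {g} ∩ (A ∖ {g}) = ∅, so x is NOT a limit point.
  x = h: open {h} ∋ x has {h} ∩ (A ∖ {h}) = ∅, so x is NOT a limit point.
Collecting: A' = ∅.


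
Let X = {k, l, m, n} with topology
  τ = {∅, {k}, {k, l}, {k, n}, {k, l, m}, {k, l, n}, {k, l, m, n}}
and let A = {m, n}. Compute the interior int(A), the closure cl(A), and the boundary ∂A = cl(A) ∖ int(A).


int(A) = ∅, cl(A) = {m, n}, ∂A = {m, n}.

Closed sets in (X, τ) are complements of opens:
  closed(X, τ) = {∅, {m}, {n}, {l, m}, {m, n}, {l, m, n}, {k, l, m, n}}.
int(A) = ⋃ {U ∈ τ : U ⊆ A}. Opens contained in A: ∅.
Taking the union of these: int(A) = ∅.
cl(A) = ⋂ {C closed : A ⊆ C}. Closed sets containing A: {m, n}, {l, m, n}, {k, l, m, n}.
Intersecting these: cl(A) = {m, n}.
∂A = cl(A) ∖ int(A) = {m, n} ∖ ∅ = {m, n}.


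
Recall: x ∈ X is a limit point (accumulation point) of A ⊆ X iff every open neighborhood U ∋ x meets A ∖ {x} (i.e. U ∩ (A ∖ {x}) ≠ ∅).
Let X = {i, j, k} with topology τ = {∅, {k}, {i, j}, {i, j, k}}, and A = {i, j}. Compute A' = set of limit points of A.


A' = {i, j}

For each x ∈ X, list the open sets U ∈ τ with x ∈ U, then check whether U ∩ (A ∖ {x}) ≠ ∅ for every such U.
  x = i: opens ∋ x are {i, j}, {i, j, k}; each meets A ∖ {i}, so x IS a limit point.
  x = j: opens ∋ x are {i, j}, {i, j, k}; each meets A ∖ {j}, so x IS a limit point.
  x = k: open {k} ∋ x has {k} ∩ (A ∖ {k}) = ∅, so x is NOT a limit point.
Collecting: A' = {i, j}.


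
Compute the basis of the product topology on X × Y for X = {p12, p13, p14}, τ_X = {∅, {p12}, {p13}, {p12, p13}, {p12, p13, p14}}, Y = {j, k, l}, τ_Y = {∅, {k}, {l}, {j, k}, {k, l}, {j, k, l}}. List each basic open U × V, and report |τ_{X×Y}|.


Basis B = {∅ × ∅, {p12} × {k}, {p12} × {l}, {p13} × {k}, {p13} × {l}, {p12} × {j, k}, {p12} × {k, l}, {p12, p13} × {k}, {p12, p13} × {l}, {p13} × {j, k}, {p13} × {k, l}, {p12} × {j, k, l}, {p12, p13, p14} × {k}, {p12, p13, p14} × {l}, {p13} × {j, k, l}, {p12, p13} × {j, k}, {p12, p13} × {k, l}, {p12, p13} × {j, k, l}, {p12, p13, p14} × {j, k}, {p12, p13, p14} × {k, l}, {p12, p13, p14} × {j, k, l}}; |τ_{X×Y}| = 70.

Enumerate products U × V with U ∈ τ_X, V ∈ τ_Y (deduplicated):
  ∅ × ∅ = {} (∅)
  {p12} × {k} = {(p12,k)}
  {p12} × {l} = {(p12,l)}
  {p13} × {k} = {(p13,k)}
  {p13} × {l} = {(p13,l)}
  {p12} × {j, k} = {(p12,j), (p12,k)}
  {p12} × {k, l} = {(p12,k), (p12,l)}
  {p12, p13} × {k} = {(p12,k), (p13,k)}
  {p12, p13} × {l} = {(p12,l), (p13,l)}
  {p13} × {j, k} = {(p13,j), (p13,k)}
  {p13} × {k, l} = {(p13,k), (p13,l)}
  {p12} × {j, k, l} = {(p12,j), (p12,k), (p12,l)}
  {p12, p13, p14} × {k} = {(p12,k), (p13,k), (p14,k)}
  {p12, p13, p14} × {l} = {(p12,l), (p13,l), (p14,l)}
  {p13} × {j, k, l} = {(p13,j), (p13,k), (p13,l)}
  {p12, p13} × {j, k} = {(p12,j), (p12,k), (p13,j), (p13,k)}
  {p12, p13} × {k, l} = {(p12,k), (p12,l), (p13,k), (p13,l)}
  {p12, p13} × {j, k, l} = {(p12,j), (p12,k), (p12,l), (p13,j), (p13,k), (p13,l)}
  {p12, p13, p14} × {j, k} = {(p12,j), (p12,k), (p13,j), (p13,k), (p14,j), (p14,k)}
  {p12, p13, p14} × {k, l} = {(p12,k), (p12,l), (p13,k), (p13,l), (p14,k), (p14,l)}
  {p12, p13, p14} × {j, k, l} = {(p12,j), (p12,k), (p12,l), (p13,j), (p13,k), (p13,l), (p14,j), (p14,k), (p14,l)}
These 21 distinct sets form the basis B.
Close under arbitrary unions to get τ_{X×Y}; counting gives |τ_{X×Y}| = 70.


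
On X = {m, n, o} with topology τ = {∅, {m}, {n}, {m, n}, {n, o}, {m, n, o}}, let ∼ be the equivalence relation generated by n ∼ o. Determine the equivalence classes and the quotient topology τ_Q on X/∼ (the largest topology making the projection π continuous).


X/∼ = {[m], [n=o]}; |τ_Q| = 4.

Equivalence classes: [m], [n=o].
Quotient map π: X → X/∼ sends m ↦ [m], n ↦ [n=o], o ↦ [n=o].
For each subset V ⊆ X/∼, compute π^{-1}(V) ⊆ X and check whether π^{-1}(V) ∈ τ. V is open in τ_Q iff π^{-1}(V) ∈ τ.
  V = {}: π^{-1}(V) = ∅ ∈ τ ✓.
  V = {[m]}: π^{-1}(V) = {m} ∈ τ ✓.
  V = {[n=o]}: π^{-1}(V) = {n, o} ∈ τ ✓.
  V = {[m], [n=o]}: π^{-1}(V) = {m, n, o} ∈ τ ✓.
Open sets in the quotient: τ_Q = {{}, {[m]}, {[n=o]}, {[m], [n=o]}} (4 elements).
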